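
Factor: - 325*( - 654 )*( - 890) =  - 2^2*3^1* 5^3 * 13^1*89^1*109^1 =- 189169500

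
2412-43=2369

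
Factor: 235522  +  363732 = 599254 = 2^1*103^1 * 2909^1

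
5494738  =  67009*82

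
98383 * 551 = 54209033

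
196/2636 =49/659 = 0.07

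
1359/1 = 1359  =  1359.00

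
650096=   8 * 81262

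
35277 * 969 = 34183413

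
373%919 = 373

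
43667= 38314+5353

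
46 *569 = 26174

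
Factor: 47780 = 2^2* 5^1*2389^1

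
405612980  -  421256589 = -15643609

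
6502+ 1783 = 8285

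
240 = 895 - 655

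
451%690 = 451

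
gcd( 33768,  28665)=63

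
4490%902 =882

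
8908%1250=158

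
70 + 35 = 105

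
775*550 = 426250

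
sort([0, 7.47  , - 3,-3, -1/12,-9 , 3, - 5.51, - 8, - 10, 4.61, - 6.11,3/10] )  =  [  -  10, - 9, - 8  , - 6.11, - 5.51, -3, - 3, - 1/12,0,3/10,3,  4.61,  7.47 ]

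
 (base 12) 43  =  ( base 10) 51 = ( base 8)63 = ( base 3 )1220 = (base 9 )56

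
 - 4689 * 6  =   - 28134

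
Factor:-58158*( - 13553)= 788215374 = 2^1*3^4 * 359^1  *  13553^1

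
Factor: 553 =7^1*79^1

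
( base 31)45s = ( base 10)4027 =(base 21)92G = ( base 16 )fbb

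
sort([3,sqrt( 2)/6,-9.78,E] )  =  [ - 9.78,sqrt(2 ) /6, E , 3 ] 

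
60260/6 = 10043 + 1/3 = 10043.33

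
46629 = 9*5181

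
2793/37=2793/37 = 75.49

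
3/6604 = 3/6604 = 0.00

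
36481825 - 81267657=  - 44785832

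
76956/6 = 12826 = 12826.00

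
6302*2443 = 15395786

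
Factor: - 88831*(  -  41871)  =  3719442801 = 3^1 * 17^1 * 211^1*421^1 *821^1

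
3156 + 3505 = 6661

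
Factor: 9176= 2^3*31^1 *37^1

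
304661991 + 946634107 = 1251296098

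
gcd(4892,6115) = 1223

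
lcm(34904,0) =0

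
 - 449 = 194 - 643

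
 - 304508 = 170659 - 475167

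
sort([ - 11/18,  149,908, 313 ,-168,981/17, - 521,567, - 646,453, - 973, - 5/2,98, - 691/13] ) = [ - 973, - 646, - 521,-168, - 691/13, - 5/2, - 11/18,  981/17,98, 149,313,453, 567,908]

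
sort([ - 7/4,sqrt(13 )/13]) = [ - 7/4 , sqrt(13)/13 ] 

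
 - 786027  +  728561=-57466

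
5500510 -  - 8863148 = 14363658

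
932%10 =2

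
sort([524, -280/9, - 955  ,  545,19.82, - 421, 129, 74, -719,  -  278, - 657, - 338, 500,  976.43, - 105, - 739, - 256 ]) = [  -  955, - 739,  -  719, - 657, - 421, - 338, - 278, - 256, - 105, - 280/9 , 19.82,74,  129,500, 524,545,  976.43 ]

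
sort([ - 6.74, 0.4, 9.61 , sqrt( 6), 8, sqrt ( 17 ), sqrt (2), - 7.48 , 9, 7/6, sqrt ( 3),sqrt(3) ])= [ - 7.48,-6.74,  0.4,7/6, sqrt( 2 ),sqrt( 3 ), sqrt(3),sqrt ( 6),sqrt(17 ), 8, 9, 9.61]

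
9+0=9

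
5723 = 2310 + 3413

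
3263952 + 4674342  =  7938294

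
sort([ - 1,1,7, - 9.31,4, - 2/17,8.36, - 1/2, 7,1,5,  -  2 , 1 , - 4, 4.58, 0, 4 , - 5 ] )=[  -  9.31, -5,-4,  -  2, - 1, -1/2,-2/17,0 , 1,1,  1,4,4,4.58,5, 7, 7,8.36 ]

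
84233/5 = 16846+3/5 = 16846.60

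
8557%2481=1114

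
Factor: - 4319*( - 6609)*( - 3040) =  - 2^5*3^1*5^1*7^1*19^1*617^1*2203^1 = -86774583840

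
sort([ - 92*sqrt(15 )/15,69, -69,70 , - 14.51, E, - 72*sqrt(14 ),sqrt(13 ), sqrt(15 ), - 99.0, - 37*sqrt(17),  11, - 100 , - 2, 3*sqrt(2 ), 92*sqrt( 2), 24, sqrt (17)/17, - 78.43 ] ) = [ - 72*sqrt(14 ), - 37*sqrt(17), - 100 , - 99.0, - 78.43, - 69,  -  92*sqrt( 15 ) /15, - 14.51, - 2,sqrt( 17) /17,  E, sqrt(13) , sqrt( 15 ),3*sqrt(2), 11, 24, 69,  70, 92*sqrt( 2 )]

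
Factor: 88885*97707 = 3^1 * 5^1*29^1 * 613^1 * 32569^1 = 8684686695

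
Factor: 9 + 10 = 19^1 = 19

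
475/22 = 475/22 = 21.59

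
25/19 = 25/19 = 1.32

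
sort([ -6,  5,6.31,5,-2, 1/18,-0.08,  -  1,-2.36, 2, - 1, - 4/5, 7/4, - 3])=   [ - 6, - 3, - 2.36,  -  2, -1 , - 1 ,-4/5, - 0.08,1/18,7/4, 2, 5,5, 6.31]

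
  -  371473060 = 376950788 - 748423848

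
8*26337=210696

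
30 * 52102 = 1563060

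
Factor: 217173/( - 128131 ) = -3^1*11^1*37^ (  -  1 ) * 3463^( - 1)*6581^1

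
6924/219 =2308/73  =  31.62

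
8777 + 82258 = 91035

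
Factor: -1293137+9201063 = 2^1 * 13^1* 304151^1 = 7907926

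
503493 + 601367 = 1104860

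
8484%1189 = 161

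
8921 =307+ 8614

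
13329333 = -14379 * ( - 927) 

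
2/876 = 1/438 = 0.00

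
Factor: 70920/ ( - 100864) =-2^ ( - 6) * 3^2*5^1=-45/64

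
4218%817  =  133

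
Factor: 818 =2^1*409^1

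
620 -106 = 514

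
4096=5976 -1880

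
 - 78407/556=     -  142  +  545/556 = - 141.02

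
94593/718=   131 + 535/718 = 131.75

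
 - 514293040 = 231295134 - 745588174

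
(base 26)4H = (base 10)121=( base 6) 321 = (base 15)81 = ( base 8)171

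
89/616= 89/616= 0.14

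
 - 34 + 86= 52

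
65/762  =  65/762 = 0.09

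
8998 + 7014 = 16012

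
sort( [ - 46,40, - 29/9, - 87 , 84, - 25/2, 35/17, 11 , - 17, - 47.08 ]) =[ - 87,-47.08,-46,  -  17,  -  25/2, - 29/9, 35/17,11, 40,84]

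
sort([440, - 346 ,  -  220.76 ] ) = [- 346 , - 220.76,440 ] 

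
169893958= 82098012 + 87795946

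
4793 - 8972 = - 4179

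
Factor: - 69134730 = -2^1*3^1*5^1*7^1*19^1 * 17327^1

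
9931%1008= 859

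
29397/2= 14698 + 1/2 = 14698.50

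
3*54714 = 164142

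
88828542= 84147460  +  4681082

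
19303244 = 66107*292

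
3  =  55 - 52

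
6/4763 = 6/4763 = 0.00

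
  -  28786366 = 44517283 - 73303649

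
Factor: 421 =421^1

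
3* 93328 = 279984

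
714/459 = 14/9 = 1.56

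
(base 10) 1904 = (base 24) 378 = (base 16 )770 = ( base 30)23E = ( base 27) 2ge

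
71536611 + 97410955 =168947566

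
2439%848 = 743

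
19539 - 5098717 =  - 5079178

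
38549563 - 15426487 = 23123076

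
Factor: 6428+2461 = 8889 = 3^1*2963^1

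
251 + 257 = 508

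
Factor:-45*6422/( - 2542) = 3^2*5^1 * 13^2*19^1*31^( - 1 ) * 41^( - 1) = 144495/1271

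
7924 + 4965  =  12889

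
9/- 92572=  - 9/92572 = -0.00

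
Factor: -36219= -3^1 * 12073^1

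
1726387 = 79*21853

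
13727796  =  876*15671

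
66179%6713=5762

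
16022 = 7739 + 8283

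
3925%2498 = 1427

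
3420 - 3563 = - 143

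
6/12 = 1/2  =  0.50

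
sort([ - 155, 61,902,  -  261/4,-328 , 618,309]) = [  -  328,  -  155, - 261/4, 61, 309,618, 902]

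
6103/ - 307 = -20 + 37/307= - 19.88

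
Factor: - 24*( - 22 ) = 528= 2^4* 3^1*11^1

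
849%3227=849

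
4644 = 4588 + 56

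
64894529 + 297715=65192244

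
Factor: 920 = 2^3*5^1*23^1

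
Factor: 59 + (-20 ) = 3^1*13^1= 39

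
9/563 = 9/563 = 0.02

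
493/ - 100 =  - 493/100 =- 4.93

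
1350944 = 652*2072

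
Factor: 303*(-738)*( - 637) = 2^1*3^3 * 7^2*13^1 * 41^1*101^1 = 142442118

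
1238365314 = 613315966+625049348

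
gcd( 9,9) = 9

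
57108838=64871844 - 7763006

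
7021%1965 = 1126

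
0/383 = 0 =0.00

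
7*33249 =232743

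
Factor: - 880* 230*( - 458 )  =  2^6*5^2*11^1*23^1*229^1=   92699200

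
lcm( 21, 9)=63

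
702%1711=702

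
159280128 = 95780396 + 63499732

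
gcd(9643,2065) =1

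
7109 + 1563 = 8672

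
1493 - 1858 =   -  365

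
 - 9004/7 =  - 9004/7=- 1286.29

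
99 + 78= 177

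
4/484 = 1/121=0.01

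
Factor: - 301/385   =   - 43/55 = - 5^( - 1)*11^ (- 1)*43^1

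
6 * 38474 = 230844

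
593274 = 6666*89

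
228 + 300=528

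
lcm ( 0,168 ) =0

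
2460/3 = 820 = 820.00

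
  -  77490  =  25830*(  -  3 )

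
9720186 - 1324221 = 8395965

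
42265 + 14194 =56459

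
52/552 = 13/138=0.09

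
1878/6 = 313=313.00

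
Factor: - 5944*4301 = -25565144 = -2^3*11^1*17^1*23^1*743^1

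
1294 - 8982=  - 7688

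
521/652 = 521/652 = 0.80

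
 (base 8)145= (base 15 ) 6B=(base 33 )32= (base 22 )4D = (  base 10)101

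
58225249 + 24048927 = 82274176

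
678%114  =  108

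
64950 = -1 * ( - 64950)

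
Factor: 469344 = 2^5 * 3^1 * 4889^1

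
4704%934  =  34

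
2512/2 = 1256 = 1256.00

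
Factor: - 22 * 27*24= - 14256 = - 2^4*3^4 * 11^1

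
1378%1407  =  1378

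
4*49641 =198564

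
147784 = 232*637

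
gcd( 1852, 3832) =4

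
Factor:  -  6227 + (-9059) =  - 15286  =  - 2^1 * 7643^1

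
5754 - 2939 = 2815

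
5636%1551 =983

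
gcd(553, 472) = 1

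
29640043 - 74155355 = -44515312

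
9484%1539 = 250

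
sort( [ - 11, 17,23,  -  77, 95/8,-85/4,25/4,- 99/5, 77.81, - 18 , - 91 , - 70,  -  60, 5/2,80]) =[ - 91,-77, - 70, - 60 , - 85/4, - 99/5, - 18 , - 11, 5/2,25/4,95/8,17, 23, 77.81, 80 ] 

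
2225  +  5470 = 7695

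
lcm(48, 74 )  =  1776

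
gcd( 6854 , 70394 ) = 2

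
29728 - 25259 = 4469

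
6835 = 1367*5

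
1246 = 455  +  791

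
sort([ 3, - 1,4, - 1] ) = [ - 1, - 1, 3, 4]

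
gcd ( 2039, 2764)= 1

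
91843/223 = 411 + 190/223 =411.85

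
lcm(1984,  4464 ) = 17856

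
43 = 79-36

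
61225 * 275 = 16836875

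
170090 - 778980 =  - 608890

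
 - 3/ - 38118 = 1/12706 = 0.00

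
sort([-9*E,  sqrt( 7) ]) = [-9*E, sqrt( 7) ] 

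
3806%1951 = 1855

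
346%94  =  64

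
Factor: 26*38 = 988 = 2^2*13^1*19^1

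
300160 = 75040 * 4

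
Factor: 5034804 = 2^2*3^1*419567^1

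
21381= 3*7127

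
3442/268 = 12  +  113/134 = 12.84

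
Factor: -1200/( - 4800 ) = 2^(-2)  =  1/4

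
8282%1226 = 926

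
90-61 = 29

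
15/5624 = 15/5624=0.00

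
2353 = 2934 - 581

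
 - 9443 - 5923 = - 15366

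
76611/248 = 308 + 227/248 = 308.92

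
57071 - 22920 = 34151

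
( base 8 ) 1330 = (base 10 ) 728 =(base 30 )O8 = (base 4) 23120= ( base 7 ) 2060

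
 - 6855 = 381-7236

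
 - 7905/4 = - 7905/4 =- 1976.25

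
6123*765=4684095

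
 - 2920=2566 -5486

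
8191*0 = 0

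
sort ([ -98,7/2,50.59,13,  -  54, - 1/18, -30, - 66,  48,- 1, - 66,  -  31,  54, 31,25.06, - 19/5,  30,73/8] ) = [- 98, -66, - 66, - 54,  -  31, - 30, - 19/5, -1, -1/18,7/2,73/8, 13,25.06, 30 , 31,48,50.59,54] 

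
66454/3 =66454/3 = 22151.33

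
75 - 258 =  - 183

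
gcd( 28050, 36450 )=150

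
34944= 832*42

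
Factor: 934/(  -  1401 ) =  - 2^1*3^( - 1)=- 2/3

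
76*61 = 4636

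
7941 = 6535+1406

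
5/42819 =5/42819 = 0.00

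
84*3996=335664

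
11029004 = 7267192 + 3761812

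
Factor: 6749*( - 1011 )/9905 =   -  3^1*5^( - 1 )*7^( - 1 ) * 17^1 * 283^ ( - 1 )*337^1*397^1 = - 6823239/9905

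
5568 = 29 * 192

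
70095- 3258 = 66837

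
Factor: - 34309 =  - 11^1*3119^1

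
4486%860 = 186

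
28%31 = 28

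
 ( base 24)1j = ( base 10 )43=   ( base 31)1c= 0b101011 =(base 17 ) 29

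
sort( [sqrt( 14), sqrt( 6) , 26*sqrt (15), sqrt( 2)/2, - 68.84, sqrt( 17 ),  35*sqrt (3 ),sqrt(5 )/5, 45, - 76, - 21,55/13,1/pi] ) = [ - 76,-68.84, - 21,1/pi, sqrt( 5)/5,sqrt( 2)/2,sqrt (6),  sqrt(14),sqrt(17) , 55/13,45, 35* sqrt(3 ), 26*sqrt( 15 )] 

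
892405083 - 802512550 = 89892533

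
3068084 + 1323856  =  4391940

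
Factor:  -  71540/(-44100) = 3^(  -  2)*5^ ( - 1)*73^1 = 73/45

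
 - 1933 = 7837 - 9770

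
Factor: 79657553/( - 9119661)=  -  3^(-1 )*23^(-1)*132169^(-1 )*79657553^1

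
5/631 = 5/631= 0.01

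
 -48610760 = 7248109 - 55858869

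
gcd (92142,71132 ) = 2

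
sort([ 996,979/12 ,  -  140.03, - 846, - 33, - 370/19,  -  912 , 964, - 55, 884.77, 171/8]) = [ - 912, - 846, - 140.03,-55,-33,-370/19, 171/8,979/12, 884.77, 964, 996]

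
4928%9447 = 4928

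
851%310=231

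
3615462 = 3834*943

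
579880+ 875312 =1455192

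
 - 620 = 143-763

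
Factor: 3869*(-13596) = - 52602924 = -2^2 * 3^1*11^1*53^1  *  73^1*103^1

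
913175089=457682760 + 455492329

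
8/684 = 2/171  =  0.01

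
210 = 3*70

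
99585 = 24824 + 74761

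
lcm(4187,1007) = 79553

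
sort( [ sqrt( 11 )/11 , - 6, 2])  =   [-6, sqrt( 11 )/11,  2]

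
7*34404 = 240828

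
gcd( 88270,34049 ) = 1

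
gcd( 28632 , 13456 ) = 8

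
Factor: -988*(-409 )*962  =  388736504 = 2^3*13^2*19^1*37^1*409^1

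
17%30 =17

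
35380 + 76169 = 111549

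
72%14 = 2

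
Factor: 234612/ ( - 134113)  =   -684/391  =  -2^2*3^2*17^( - 1)*19^1*23^( - 1 ) 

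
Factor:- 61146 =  - 2^1*3^2*43^1*79^1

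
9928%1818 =838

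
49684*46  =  2285464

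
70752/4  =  17688 =17688.00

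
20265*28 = 567420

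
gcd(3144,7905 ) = 3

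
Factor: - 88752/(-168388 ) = 516/979 = 2^2*3^1*11^ (-1)*43^1*89^ (-1 )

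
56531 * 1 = 56531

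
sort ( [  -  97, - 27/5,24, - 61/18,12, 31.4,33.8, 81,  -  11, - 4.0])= [-97, - 11,- 27/5, - 4.0,-61/18, 12, 24, 31.4, 33.8,81] 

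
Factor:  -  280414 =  - 2^1*140207^1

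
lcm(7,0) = 0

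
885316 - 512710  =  372606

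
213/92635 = 213/92635 = 0.00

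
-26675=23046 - 49721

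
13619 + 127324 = 140943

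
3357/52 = 64 +29/52 = 64.56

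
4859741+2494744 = 7354485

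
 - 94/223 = -1 +129/223 = -0.42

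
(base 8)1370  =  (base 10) 760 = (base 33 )N1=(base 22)1cc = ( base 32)no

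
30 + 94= 124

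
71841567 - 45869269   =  25972298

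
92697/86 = 1077  +  75/86 = 1077.87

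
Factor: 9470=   2^1*5^1*947^1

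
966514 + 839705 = 1806219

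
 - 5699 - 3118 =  - 8817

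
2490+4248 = 6738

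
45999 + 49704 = 95703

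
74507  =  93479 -18972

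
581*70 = 40670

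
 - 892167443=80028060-972195503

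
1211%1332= 1211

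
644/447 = 644/447 = 1.44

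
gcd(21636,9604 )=4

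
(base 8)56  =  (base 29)1h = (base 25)1l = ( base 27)1j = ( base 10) 46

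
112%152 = 112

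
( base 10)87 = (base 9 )106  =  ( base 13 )69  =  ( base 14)63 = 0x57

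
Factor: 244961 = 487^1*503^1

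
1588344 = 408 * 3893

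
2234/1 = 2234 = 2234.00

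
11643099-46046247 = - 34403148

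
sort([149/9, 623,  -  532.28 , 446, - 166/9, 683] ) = [ - 532.28, - 166/9 , 149/9,446, 623, 683] 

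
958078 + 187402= 1145480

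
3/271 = 3/271 = 0.01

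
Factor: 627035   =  5^1 * 125407^1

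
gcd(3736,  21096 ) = 8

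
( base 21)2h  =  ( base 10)59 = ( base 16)3b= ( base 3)2012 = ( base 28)23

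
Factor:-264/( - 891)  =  2^3*3^ ( - 3)  =  8/27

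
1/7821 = 1/7821= 0.00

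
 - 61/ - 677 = 61/677 = 0.09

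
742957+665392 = 1408349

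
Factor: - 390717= -3^3* 29^1*499^1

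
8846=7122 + 1724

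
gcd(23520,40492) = 4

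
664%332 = 0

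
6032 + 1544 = 7576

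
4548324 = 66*68914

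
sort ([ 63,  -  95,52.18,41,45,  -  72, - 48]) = [ - 95, - 72, - 48,  41,  45,52.18,63 ]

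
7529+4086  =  11615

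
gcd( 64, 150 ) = 2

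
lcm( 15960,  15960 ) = 15960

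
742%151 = 138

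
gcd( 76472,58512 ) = 8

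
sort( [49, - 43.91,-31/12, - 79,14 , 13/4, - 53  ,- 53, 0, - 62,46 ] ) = [  -  79, - 62, - 53,  -  53, - 43.91 , - 31/12, 0,  13/4 , 14, 46,49 ] 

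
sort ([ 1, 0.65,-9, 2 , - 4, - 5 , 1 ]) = [ - 9, - 5, - 4, 0.65,1, 1,2]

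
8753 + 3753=12506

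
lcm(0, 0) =0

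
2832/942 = 472/157  =  3.01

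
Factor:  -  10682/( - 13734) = 7/9 = 3^( - 2 )*7^1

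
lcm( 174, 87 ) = 174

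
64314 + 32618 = 96932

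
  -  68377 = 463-68840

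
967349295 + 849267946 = 1816617241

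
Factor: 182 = 2^1*7^1*13^1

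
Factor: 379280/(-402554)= - 440/467 = - 2^3 *5^1 *11^1*467^ ( - 1 ) 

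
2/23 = 2/23 = 0.09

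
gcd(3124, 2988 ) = 4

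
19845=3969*5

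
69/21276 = 23/7092 = 0.00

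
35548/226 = 157+33/113 = 157.29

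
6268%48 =28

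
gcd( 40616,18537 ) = 1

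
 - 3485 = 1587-5072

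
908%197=120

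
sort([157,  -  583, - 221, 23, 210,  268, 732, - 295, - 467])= [ - 583, - 467, - 295 , - 221 , 23 , 157, 210, 268,732 ]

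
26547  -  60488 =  - 33941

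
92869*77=7150913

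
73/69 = 1 + 4/69 = 1.06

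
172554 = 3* 57518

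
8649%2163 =2160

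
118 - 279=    - 161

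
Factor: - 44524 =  - 2^2*11131^1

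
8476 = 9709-1233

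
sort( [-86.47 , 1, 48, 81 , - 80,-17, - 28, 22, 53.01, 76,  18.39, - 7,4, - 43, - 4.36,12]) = [-86.47 ,-80 , - 43,-28,-17,-7, - 4.36,1,4, 12, 18.39, 22,48,53.01, 76,81]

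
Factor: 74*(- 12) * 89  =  -79032=- 2^3*3^1*37^1*89^1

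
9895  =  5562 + 4333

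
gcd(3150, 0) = 3150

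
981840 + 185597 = 1167437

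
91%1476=91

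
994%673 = 321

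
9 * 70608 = 635472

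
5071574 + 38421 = 5109995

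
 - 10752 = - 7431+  - 3321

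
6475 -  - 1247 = 7722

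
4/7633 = 4/7633 = 0.00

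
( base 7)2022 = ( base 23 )17c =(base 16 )2be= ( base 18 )230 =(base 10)702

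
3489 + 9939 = 13428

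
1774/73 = 24+ 22/73  =  24.30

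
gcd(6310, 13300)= 10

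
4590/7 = 655 + 5/7= 655.71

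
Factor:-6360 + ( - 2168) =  - 2^4*13^1 * 41^1 = - 8528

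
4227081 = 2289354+1937727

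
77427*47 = 3639069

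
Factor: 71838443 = 71838443^1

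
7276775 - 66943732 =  - 59666957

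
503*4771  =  2399813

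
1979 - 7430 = -5451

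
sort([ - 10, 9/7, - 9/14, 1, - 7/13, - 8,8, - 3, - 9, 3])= [ - 10, -9, - 8,  -  3,-9/14, - 7/13, 1, 9/7, 3,  8]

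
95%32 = 31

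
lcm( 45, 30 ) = 90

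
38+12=50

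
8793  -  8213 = 580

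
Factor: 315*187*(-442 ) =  - 2^1 * 3^2*5^1*7^1 * 11^1 * 13^1*17^2=-26036010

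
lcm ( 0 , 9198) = 0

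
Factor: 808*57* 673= 30995688 = 2^3*3^1*19^1*101^1*673^1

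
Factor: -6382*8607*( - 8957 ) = 2^1  *3^1*13^2 * 19^1*53^1*151^1*3191^1 = 492006881418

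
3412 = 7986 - 4574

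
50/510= 5/51 = 0.10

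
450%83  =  35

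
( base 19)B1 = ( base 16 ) D2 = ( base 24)8i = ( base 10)210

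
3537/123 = 28 + 31/41 = 28.76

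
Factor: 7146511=17^1*420383^1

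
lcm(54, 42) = 378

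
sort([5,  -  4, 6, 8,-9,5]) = [- 9, - 4, 5, 5,6,8 ] 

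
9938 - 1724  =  8214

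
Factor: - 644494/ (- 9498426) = 322247/4749213 = 3^( - 1 )*7^ (-1 )*139^( - 1 )*1627^(-1) * 322247^1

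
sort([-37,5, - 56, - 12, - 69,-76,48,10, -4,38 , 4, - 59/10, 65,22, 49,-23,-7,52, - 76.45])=[-76.45,-76,  -  69,-56, - 37,-23, - 12, - 7, - 59/10, - 4, 4, 5,10,22, 38, 48,49,52, 65 ] 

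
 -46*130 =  - 5980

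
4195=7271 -3076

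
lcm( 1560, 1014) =20280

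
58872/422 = 29436/211  =  139.51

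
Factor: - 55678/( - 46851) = 82/69 = 2^1 *3^( - 1 )*23^( - 1 )*41^1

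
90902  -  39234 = 51668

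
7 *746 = 5222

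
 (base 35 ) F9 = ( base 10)534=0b1000010110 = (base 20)16e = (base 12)386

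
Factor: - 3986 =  - 2^1*1993^1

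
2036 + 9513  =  11549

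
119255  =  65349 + 53906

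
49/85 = 49/85  =  0.58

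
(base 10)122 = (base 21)5H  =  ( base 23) 57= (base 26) 4i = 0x7a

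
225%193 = 32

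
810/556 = 405/278 = 1.46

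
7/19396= 7/19396 = 0.00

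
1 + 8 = 9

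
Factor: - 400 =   -  2^4*5^2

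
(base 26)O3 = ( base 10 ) 627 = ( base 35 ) hw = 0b1001110011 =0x273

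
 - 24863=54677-79540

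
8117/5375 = 8117/5375=1.51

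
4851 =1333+3518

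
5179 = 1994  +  3185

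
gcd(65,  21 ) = 1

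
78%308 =78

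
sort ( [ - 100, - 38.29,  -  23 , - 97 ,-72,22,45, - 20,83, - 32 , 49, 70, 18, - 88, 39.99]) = [-100, - 97, - 88, - 72 , - 38.29,-32 ,-23, - 20,  18,22,39.99, 45,49,70 , 83 ] 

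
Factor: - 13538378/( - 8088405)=2^1*3^( - 1)*5^( - 1)*7^1* 13^( - 1 )*43^2*523^1*41479^( - 1) 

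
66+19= 85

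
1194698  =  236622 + 958076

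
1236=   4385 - 3149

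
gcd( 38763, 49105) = 1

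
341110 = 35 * 9746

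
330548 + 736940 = 1067488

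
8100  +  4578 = 12678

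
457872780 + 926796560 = 1384669340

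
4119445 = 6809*605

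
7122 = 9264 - 2142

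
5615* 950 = 5334250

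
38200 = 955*40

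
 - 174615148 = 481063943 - 655679091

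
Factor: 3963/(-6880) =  - 2^ ( - 5 )*3^1*5^( - 1)*43^ ( - 1)*1321^1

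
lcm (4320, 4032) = 60480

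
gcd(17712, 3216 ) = 48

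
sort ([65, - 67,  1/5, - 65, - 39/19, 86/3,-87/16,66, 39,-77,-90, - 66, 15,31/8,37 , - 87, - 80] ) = [  -  90, - 87 , -80, - 77, -67 ,- 66, - 65,  -  87/16, - 39/19, 1/5, 31/8,15, 86/3,37, 39 , 65, 66 ] 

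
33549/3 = 11183 = 11183.00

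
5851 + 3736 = 9587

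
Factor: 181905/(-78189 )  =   - 905/389 = -  5^1*181^1*389^( - 1)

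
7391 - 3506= 3885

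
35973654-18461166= 17512488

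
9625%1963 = 1773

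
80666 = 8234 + 72432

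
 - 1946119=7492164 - 9438283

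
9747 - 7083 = 2664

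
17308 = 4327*4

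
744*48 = 35712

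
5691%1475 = 1266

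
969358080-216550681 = 752807399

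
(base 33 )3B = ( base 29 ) 3n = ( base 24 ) 4e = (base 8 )156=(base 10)110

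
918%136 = 102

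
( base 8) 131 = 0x59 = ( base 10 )89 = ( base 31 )2R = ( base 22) 41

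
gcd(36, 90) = 18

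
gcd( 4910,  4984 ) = 2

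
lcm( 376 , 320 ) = 15040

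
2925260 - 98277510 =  - 95352250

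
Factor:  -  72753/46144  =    -  2^( - 6 )*3^1*7^(-1)*103^( - 1)*24251^1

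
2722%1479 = 1243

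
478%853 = 478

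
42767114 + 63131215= 105898329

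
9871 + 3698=13569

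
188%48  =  44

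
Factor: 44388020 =2^2 * 5^1 * 17^1 * 130553^1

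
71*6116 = 434236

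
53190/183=290  +  40/61 =290.66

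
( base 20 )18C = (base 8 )1074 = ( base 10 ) 572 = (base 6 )2352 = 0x23C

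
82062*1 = 82062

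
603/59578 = 603/59578 = 0.01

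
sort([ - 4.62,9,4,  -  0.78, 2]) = [ - 4.62,-0.78, 2, 4, 9]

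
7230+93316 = 100546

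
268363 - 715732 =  - 447369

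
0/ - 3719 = 0/1 = - 0.00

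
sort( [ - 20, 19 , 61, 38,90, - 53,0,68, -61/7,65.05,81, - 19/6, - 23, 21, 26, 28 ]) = [ - 53, - 23, - 20, - 61/7, - 19/6,0,  19, 21,26, 28,38 , 61, 65.05,68,81 , 90]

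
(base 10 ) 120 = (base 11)aa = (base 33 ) 3L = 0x78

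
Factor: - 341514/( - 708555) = 113838/236185 = 2^1*3^1 * 5^( - 1)*18973^1 * 47237^( - 1 )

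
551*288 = 158688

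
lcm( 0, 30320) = 0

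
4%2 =0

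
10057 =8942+1115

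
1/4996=1/4996 =0.00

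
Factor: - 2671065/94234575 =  - 3^1*5^( - 1) * 31^( - 1)*40531^( - 1 ) * 59357^1 = - 178071/6282305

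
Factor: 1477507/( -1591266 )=- 2^( - 1)*3^(-1) *113^(-1 )*2347^(-1) * 1477507^1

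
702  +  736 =1438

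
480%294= 186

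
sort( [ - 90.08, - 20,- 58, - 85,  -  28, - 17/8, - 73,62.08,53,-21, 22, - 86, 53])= [-90.08 , - 86, - 85 ,  -  73, - 58, - 28 , - 21, - 20, - 17/8, 22, 53, 53, 62.08] 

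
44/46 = 22/23=0.96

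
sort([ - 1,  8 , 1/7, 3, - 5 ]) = [ - 5, - 1,1/7, 3, 8]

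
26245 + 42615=68860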